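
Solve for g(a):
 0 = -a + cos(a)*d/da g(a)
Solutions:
 g(a) = C1 + Integral(a/cos(a), a)


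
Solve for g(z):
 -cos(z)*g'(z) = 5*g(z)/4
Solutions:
 g(z) = C1*(sin(z) - 1)^(5/8)/(sin(z) + 1)^(5/8)


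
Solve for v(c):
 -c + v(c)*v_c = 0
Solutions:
 v(c) = -sqrt(C1 + c^2)
 v(c) = sqrt(C1 + c^2)


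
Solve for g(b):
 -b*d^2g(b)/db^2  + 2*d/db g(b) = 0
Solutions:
 g(b) = C1 + C2*b^3


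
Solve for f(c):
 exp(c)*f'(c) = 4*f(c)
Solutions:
 f(c) = C1*exp(-4*exp(-c))


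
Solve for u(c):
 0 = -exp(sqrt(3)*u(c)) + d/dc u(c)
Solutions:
 u(c) = sqrt(3)*(2*log(-1/(C1 + c)) - log(3))/6


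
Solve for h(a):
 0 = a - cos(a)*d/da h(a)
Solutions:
 h(a) = C1 + Integral(a/cos(a), a)


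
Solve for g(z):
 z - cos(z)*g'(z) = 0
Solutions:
 g(z) = C1 + Integral(z/cos(z), z)


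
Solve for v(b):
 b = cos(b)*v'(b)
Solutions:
 v(b) = C1 + Integral(b/cos(b), b)


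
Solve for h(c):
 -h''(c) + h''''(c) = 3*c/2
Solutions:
 h(c) = C1 + C2*c + C3*exp(-c) + C4*exp(c) - c^3/4


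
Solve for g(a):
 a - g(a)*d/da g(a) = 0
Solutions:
 g(a) = -sqrt(C1 + a^2)
 g(a) = sqrt(C1 + a^2)


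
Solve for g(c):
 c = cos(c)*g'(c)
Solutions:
 g(c) = C1 + Integral(c/cos(c), c)


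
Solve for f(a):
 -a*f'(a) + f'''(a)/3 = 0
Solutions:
 f(a) = C1 + Integral(C2*airyai(3^(1/3)*a) + C3*airybi(3^(1/3)*a), a)


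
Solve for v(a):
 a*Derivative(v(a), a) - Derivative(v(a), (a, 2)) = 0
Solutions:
 v(a) = C1 + C2*erfi(sqrt(2)*a/2)


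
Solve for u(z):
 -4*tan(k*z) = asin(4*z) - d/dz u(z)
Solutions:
 u(z) = C1 + z*asin(4*z) + sqrt(1 - 16*z^2)/4 + 4*Piecewise((-log(cos(k*z))/k, Ne(k, 0)), (0, True))


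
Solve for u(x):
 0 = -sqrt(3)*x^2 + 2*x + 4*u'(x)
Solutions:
 u(x) = C1 + sqrt(3)*x^3/12 - x^2/4


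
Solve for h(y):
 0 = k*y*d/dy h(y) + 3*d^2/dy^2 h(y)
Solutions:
 h(y) = Piecewise((-sqrt(6)*sqrt(pi)*C1*erf(sqrt(6)*sqrt(k)*y/6)/(2*sqrt(k)) - C2, (k > 0) | (k < 0)), (-C1*y - C2, True))


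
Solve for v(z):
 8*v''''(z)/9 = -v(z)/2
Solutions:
 v(z) = (C1*sin(sqrt(6)*z/4) + C2*cos(sqrt(6)*z/4))*exp(-sqrt(6)*z/4) + (C3*sin(sqrt(6)*z/4) + C4*cos(sqrt(6)*z/4))*exp(sqrt(6)*z/4)


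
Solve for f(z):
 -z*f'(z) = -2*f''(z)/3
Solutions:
 f(z) = C1 + C2*erfi(sqrt(3)*z/2)


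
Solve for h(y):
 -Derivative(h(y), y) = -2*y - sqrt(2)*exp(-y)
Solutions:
 h(y) = C1 + y^2 - sqrt(2)*exp(-y)


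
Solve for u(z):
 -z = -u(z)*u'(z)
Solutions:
 u(z) = -sqrt(C1 + z^2)
 u(z) = sqrt(C1 + z^2)


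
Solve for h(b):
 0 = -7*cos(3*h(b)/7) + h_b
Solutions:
 -7*b - 7*log(sin(3*h(b)/7) - 1)/6 + 7*log(sin(3*h(b)/7) + 1)/6 = C1


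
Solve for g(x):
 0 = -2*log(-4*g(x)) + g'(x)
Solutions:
 -Integral(1/(log(-_y) + 2*log(2)), (_y, g(x)))/2 = C1 - x


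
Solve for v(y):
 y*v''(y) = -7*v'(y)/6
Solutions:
 v(y) = C1 + C2/y^(1/6)


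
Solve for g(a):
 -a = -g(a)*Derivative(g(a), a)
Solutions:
 g(a) = -sqrt(C1 + a^2)
 g(a) = sqrt(C1 + a^2)


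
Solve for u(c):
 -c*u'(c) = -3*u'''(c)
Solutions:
 u(c) = C1 + Integral(C2*airyai(3^(2/3)*c/3) + C3*airybi(3^(2/3)*c/3), c)


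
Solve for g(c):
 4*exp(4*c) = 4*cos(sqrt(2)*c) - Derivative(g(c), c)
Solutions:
 g(c) = C1 - exp(4*c) + 2*sqrt(2)*sin(sqrt(2)*c)


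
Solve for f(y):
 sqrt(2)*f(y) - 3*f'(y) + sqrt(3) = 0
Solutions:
 f(y) = C1*exp(sqrt(2)*y/3) - sqrt(6)/2


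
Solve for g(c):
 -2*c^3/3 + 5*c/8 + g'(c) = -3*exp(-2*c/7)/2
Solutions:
 g(c) = C1 + c^4/6 - 5*c^2/16 + 21*exp(-2*c/7)/4


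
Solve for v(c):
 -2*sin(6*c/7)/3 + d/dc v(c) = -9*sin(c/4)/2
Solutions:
 v(c) = C1 + 18*cos(c/4) - 7*cos(6*c/7)/9


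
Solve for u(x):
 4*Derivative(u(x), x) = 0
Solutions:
 u(x) = C1


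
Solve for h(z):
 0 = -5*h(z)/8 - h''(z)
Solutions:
 h(z) = C1*sin(sqrt(10)*z/4) + C2*cos(sqrt(10)*z/4)


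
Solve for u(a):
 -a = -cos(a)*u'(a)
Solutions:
 u(a) = C1 + Integral(a/cos(a), a)


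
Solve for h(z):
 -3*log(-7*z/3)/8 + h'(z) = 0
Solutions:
 h(z) = C1 + 3*z*log(-z)/8 + 3*z*(-log(3) - 1 + log(7))/8


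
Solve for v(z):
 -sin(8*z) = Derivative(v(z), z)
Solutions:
 v(z) = C1 + cos(8*z)/8


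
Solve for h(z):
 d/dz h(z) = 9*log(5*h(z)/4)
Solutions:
 Integral(1/(-log(_y) - log(5) + 2*log(2)), (_y, h(z)))/9 = C1 - z


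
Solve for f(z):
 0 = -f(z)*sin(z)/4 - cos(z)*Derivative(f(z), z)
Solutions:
 f(z) = C1*cos(z)^(1/4)


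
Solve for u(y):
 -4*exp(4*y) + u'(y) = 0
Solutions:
 u(y) = C1 + exp(4*y)


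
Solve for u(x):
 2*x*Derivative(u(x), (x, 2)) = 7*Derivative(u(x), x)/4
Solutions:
 u(x) = C1 + C2*x^(15/8)


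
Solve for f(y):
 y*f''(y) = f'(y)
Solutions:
 f(y) = C1 + C2*y^2


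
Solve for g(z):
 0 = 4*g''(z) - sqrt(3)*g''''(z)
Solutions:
 g(z) = C1 + C2*z + C3*exp(-2*3^(3/4)*z/3) + C4*exp(2*3^(3/4)*z/3)


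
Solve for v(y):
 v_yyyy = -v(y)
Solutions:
 v(y) = (C1*sin(sqrt(2)*y/2) + C2*cos(sqrt(2)*y/2))*exp(-sqrt(2)*y/2) + (C3*sin(sqrt(2)*y/2) + C4*cos(sqrt(2)*y/2))*exp(sqrt(2)*y/2)


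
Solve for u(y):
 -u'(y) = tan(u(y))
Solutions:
 u(y) = pi - asin(C1*exp(-y))
 u(y) = asin(C1*exp(-y))


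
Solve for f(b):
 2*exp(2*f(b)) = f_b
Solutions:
 f(b) = log(-sqrt(-1/(C1 + 2*b))) - log(2)/2
 f(b) = log(-1/(C1 + 2*b))/2 - log(2)/2


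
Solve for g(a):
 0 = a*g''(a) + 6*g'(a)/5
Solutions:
 g(a) = C1 + C2/a^(1/5)


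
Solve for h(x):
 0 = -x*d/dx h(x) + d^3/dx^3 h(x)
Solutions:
 h(x) = C1 + Integral(C2*airyai(x) + C3*airybi(x), x)


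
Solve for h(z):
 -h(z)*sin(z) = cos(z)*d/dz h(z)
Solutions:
 h(z) = C1*cos(z)


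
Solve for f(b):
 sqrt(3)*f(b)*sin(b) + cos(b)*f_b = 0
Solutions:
 f(b) = C1*cos(b)^(sqrt(3))


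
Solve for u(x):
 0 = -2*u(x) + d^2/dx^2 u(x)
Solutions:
 u(x) = C1*exp(-sqrt(2)*x) + C2*exp(sqrt(2)*x)


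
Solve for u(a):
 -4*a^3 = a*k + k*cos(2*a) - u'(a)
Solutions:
 u(a) = C1 + a^4 + a^2*k/2 + k*sin(2*a)/2


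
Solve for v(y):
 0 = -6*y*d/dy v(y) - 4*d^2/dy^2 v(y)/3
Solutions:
 v(y) = C1 + C2*erf(3*y/2)


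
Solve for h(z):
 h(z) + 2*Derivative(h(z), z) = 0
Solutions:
 h(z) = C1*exp(-z/2)


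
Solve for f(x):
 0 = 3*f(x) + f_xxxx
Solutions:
 f(x) = (C1*sin(sqrt(2)*3^(1/4)*x/2) + C2*cos(sqrt(2)*3^(1/4)*x/2))*exp(-sqrt(2)*3^(1/4)*x/2) + (C3*sin(sqrt(2)*3^(1/4)*x/2) + C4*cos(sqrt(2)*3^(1/4)*x/2))*exp(sqrt(2)*3^(1/4)*x/2)


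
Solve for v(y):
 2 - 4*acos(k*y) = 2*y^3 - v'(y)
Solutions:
 v(y) = C1 + y^4/2 - 2*y + 4*Piecewise((y*acos(k*y) - sqrt(-k^2*y^2 + 1)/k, Ne(k, 0)), (pi*y/2, True))


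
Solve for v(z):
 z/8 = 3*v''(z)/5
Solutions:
 v(z) = C1 + C2*z + 5*z^3/144


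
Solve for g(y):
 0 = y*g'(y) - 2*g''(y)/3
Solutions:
 g(y) = C1 + C2*erfi(sqrt(3)*y/2)


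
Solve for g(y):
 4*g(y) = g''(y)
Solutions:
 g(y) = C1*exp(-2*y) + C2*exp(2*y)


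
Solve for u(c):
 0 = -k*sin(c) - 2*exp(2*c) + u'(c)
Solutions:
 u(c) = C1 - k*cos(c) + exp(2*c)


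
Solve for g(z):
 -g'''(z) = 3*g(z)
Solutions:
 g(z) = C3*exp(-3^(1/3)*z) + (C1*sin(3^(5/6)*z/2) + C2*cos(3^(5/6)*z/2))*exp(3^(1/3)*z/2)


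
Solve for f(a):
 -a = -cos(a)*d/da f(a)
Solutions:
 f(a) = C1 + Integral(a/cos(a), a)


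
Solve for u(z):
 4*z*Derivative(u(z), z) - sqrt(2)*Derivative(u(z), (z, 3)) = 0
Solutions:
 u(z) = C1 + Integral(C2*airyai(sqrt(2)*z) + C3*airybi(sqrt(2)*z), z)


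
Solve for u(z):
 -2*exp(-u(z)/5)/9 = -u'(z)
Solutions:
 u(z) = 5*log(C1 + 2*z/45)


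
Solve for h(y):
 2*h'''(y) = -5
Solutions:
 h(y) = C1 + C2*y + C3*y^2 - 5*y^3/12


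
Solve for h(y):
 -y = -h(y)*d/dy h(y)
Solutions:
 h(y) = -sqrt(C1 + y^2)
 h(y) = sqrt(C1 + y^2)


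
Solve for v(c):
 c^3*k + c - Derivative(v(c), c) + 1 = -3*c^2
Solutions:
 v(c) = C1 + c^4*k/4 + c^3 + c^2/2 + c


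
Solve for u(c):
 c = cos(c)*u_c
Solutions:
 u(c) = C1 + Integral(c/cos(c), c)


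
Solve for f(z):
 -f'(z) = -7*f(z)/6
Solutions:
 f(z) = C1*exp(7*z/6)


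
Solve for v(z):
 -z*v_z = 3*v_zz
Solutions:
 v(z) = C1 + C2*erf(sqrt(6)*z/6)


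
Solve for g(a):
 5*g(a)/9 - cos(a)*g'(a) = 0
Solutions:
 g(a) = C1*(sin(a) + 1)^(5/18)/(sin(a) - 1)^(5/18)


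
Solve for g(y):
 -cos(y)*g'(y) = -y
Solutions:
 g(y) = C1 + Integral(y/cos(y), y)


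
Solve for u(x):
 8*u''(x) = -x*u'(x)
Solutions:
 u(x) = C1 + C2*erf(x/4)


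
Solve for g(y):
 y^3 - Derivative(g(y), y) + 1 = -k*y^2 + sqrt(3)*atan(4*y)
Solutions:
 g(y) = C1 + k*y^3/3 + y^4/4 + y - sqrt(3)*(y*atan(4*y) - log(16*y^2 + 1)/8)


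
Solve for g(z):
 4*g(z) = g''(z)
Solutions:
 g(z) = C1*exp(-2*z) + C2*exp(2*z)


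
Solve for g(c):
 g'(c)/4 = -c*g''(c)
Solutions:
 g(c) = C1 + C2*c^(3/4)


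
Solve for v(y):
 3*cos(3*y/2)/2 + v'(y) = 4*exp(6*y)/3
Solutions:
 v(y) = C1 + 2*exp(6*y)/9 - sin(3*y/2)


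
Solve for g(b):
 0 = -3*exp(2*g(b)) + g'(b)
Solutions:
 g(b) = log(-sqrt(-1/(C1 + 3*b))) - log(2)/2
 g(b) = log(-1/(C1 + 3*b))/2 - log(2)/2


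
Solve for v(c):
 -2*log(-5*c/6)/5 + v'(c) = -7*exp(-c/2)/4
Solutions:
 v(c) = C1 + 2*c*log(-c)/5 + 2*c*(-log(6) - 1 + log(5))/5 + 7*exp(-c/2)/2


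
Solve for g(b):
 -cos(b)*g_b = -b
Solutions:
 g(b) = C1 + Integral(b/cos(b), b)


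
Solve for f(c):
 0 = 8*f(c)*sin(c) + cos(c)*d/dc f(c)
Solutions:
 f(c) = C1*cos(c)^8


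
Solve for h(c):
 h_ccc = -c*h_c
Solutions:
 h(c) = C1 + Integral(C2*airyai(-c) + C3*airybi(-c), c)


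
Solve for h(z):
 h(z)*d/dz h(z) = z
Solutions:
 h(z) = -sqrt(C1 + z^2)
 h(z) = sqrt(C1 + z^2)


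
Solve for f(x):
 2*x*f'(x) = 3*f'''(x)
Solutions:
 f(x) = C1 + Integral(C2*airyai(2^(1/3)*3^(2/3)*x/3) + C3*airybi(2^(1/3)*3^(2/3)*x/3), x)


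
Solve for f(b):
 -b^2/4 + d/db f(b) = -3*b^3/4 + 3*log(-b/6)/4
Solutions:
 f(b) = C1 - 3*b^4/16 + b^3/12 + 3*b*log(-b)/4 + 3*b*(-log(6) - 1)/4


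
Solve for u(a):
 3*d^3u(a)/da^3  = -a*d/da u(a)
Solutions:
 u(a) = C1 + Integral(C2*airyai(-3^(2/3)*a/3) + C3*airybi(-3^(2/3)*a/3), a)


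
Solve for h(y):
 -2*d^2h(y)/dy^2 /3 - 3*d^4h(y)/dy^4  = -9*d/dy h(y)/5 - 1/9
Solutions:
 h(y) = C1 + C2*exp(-y*(-20*90^(1/3)/(729 + sqrt(533841))^(1/3) + 300^(1/3)*(729 + sqrt(533841))^(1/3))/180)*sin(10^(1/3)*3^(1/6)*y*(60/(729 + sqrt(533841))^(1/3) + 10^(1/3)*3^(2/3)*(729 + sqrt(533841))^(1/3))/180) + C3*exp(-y*(-20*90^(1/3)/(729 + sqrt(533841))^(1/3) + 300^(1/3)*(729 + sqrt(533841))^(1/3))/180)*cos(10^(1/3)*3^(1/6)*y*(60/(729 + sqrt(533841))^(1/3) + 10^(1/3)*3^(2/3)*(729 + sqrt(533841))^(1/3))/180) + C4*exp(y*(-20*90^(1/3)/(729 + sqrt(533841))^(1/3) + 300^(1/3)*(729 + sqrt(533841))^(1/3))/90) - 5*y/81


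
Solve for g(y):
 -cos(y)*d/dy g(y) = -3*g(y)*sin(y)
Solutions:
 g(y) = C1/cos(y)^3


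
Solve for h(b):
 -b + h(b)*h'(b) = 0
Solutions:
 h(b) = -sqrt(C1 + b^2)
 h(b) = sqrt(C1 + b^2)


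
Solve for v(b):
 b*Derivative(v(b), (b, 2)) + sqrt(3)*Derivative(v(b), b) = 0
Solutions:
 v(b) = C1 + C2*b^(1 - sqrt(3))


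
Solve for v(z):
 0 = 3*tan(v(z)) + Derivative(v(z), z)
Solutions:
 v(z) = pi - asin(C1*exp(-3*z))
 v(z) = asin(C1*exp(-3*z))


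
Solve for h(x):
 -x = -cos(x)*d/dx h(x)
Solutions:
 h(x) = C1 + Integral(x/cos(x), x)


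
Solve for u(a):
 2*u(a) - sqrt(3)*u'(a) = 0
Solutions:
 u(a) = C1*exp(2*sqrt(3)*a/3)


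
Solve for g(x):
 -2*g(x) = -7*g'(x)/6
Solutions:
 g(x) = C1*exp(12*x/7)


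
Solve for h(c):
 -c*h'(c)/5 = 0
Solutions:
 h(c) = C1


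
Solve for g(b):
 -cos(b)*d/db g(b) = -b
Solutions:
 g(b) = C1 + Integral(b/cos(b), b)


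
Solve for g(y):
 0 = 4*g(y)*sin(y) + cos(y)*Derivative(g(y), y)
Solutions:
 g(y) = C1*cos(y)^4


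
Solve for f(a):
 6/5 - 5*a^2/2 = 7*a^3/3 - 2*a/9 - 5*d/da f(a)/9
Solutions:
 f(a) = C1 + 21*a^4/20 + 3*a^3/2 - a^2/5 - 54*a/25


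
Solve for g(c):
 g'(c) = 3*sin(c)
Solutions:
 g(c) = C1 - 3*cos(c)


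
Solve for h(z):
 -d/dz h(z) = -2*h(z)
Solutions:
 h(z) = C1*exp(2*z)


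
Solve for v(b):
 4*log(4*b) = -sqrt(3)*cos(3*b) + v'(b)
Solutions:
 v(b) = C1 + 4*b*log(b) - 4*b + 8*b*log(2) + sqrt(3)*sin(3*b)/3


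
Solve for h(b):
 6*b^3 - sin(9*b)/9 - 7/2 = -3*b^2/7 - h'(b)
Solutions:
 h(b) = C1 - 3*b^4/2 - b^3/7 + 7*b/2 - cos(9*b)/81


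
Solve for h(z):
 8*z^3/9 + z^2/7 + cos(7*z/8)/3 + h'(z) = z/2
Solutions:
 h(z) = C1 - 2*z^4/9 - z^3/21 + z^2/4 - 8*sin(7*z/8)/21


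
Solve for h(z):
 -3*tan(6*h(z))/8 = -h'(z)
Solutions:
 h(z) = -asin(C1*exp(9*z/4))/6 + pi/6
 h(z) = asin(C1*exp(9*z/4))/6


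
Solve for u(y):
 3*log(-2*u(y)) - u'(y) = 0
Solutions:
 -Integral(1/(log(-_y) + log(2)), (_y, u(y)))/3 = C1 - y


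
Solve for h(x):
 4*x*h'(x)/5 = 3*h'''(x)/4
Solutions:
 h(x) = C1 + Integral(C2*airyai(2*15^(2/3)*2^(1/3)*x/15) + C3*airybi(2*15^(2/3)*2^(1/3)*x/15), x)


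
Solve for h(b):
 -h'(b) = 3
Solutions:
 h(b) = C1 - 3*b


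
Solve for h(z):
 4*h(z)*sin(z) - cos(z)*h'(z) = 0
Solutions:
 h(z) = C1/cos(z)^4


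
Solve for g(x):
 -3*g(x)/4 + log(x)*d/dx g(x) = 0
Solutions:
 g(x) = C1*exp(3*li(x)/4)


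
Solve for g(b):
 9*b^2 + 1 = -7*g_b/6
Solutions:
 g(b) = C1 - 18*b^3/7 - 6*b/7


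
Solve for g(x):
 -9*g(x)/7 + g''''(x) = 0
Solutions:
 g(x) = C1*exp(-sqrt(3)*7^(3/4)*x/7) + C2*exp(sqrt(3)*7^(3/4)*x/7) + C3*sin(sqrt(3)*7^(3/4)*x/7) + C4*cos(sqrt(3)*7^(3/4)*x/7)


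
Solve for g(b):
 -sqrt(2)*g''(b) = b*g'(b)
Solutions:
 g(b) = C1 + C2*erf(2^(1/4)*b/2)


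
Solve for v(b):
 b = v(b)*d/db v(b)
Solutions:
 v(b) = -sqrt(C1 + b^2)
 v(b) = sqrt(C1 + b^2)


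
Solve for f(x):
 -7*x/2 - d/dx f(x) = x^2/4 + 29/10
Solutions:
 f(x) = C1 - x^3/12 - 7*x^2/4 - 29*x/10


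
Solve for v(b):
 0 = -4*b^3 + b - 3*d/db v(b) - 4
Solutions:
 v(b) = C1 - b^4/3 + b^2/6 - 4*b/3


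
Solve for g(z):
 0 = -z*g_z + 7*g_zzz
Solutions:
 g(z) = C1 + Integral(C2*airyai(7^(2/3)*z/7) + C3*airybi(7^(2/3)*z/7), z)


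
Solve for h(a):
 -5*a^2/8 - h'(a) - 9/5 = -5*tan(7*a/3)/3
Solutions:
 h(a) = C1 - 5*a^3/24 - 9*a/5 - 5*log(cos(7*a/3))/7


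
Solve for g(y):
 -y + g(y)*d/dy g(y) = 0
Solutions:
 g(y) = -sqrt(C1 + y^2)
 g(y) = sqrt(C1 + y^2)


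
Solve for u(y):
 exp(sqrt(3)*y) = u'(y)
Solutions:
 u(y) = C1 + sqrt(3)*exp(sqrt(3)*y)/3


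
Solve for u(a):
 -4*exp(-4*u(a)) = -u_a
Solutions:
 u(a) = log(-I*(C1 + 16*a)^(1/4))
 u(a) = log(I*(C1 + 16*a)^(1/4))
 u(a) = log(-(C1 + 16*a)^(1/4))
 u(a) = log(C1 + 16*a)/4


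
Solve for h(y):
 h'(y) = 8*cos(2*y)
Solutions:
 h(y) = C1 + 4*sin(2*y)


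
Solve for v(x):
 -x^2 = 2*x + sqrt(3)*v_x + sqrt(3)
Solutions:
 v(x) = C1 - sqrt(3)*x^3/9 - sqrt(3)*x^2/3 - x


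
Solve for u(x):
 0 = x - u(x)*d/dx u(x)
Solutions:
 u(x) = -sqrt(C1 + x^2)
 u(x) = sqrt(C1 + x^2)


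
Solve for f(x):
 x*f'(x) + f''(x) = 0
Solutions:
 f(x) = C1 + C2*erf(sqrt(2)*x/2)


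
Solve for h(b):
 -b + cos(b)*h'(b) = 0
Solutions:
 h(b) = C1 + Integral(b/cos(b), b)


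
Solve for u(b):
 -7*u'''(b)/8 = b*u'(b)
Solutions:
 u(b) = C1 + Integral(C2*airyai(-2*7^(2/3)*b/7) + C3*airybi(-2*7^(2/3)*b/7), b)


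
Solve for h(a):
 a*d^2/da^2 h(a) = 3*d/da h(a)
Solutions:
 h(a) = C1 + C2*a^4


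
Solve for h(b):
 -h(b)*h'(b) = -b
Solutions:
 h(b) = -sqrt(C1 + b^2)
 h(b) = sqrt(C1 + b^2)


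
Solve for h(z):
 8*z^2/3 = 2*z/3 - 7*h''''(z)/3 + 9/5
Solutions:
 h(z) = C1 + C2*z + C3*z^2 + C4*z^3 - z^6/315 + z^5/420 + 9*z^4/280


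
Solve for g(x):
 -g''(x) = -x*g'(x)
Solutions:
 g(x) = C1 + C2*erfi(sqrt(2)*x/2)


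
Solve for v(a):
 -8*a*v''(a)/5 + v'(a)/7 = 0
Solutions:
 v(a) = C1 + C2*a^(61/56)


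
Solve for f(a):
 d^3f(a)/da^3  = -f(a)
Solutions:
 f(a) = C3*exp(-a) + (C1*sin(sqrt(3)*a/2) + C2*cos(sqrt(3)*a/2))*exp(a/2)


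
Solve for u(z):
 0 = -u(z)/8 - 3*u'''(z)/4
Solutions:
 u(z) = C3*exp(-6^(2/3)*z/6) + (C1*sin(2^(2/3)*3^(1/6)*z/4) + C2*cos(2^(2/3)*3^(1/6)*z/4))*exp(6^(2/3)*z/12)


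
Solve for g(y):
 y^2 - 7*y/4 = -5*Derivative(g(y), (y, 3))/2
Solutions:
 g(y) = C1 + C2*y + C3*y^2 - y^5/150 + 7*y^4/240


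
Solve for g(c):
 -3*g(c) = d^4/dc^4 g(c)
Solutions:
 g(c) = (C1*sin(sqrt(2)*3^(1/4)*c/2) + C2*cos(sqrt(2)*3^(1/4)*c/2))*exp(-sqrt(2)*3^(1/4)*c/2) + (C3*sin(sqrt(2)*3^(1/4)*c/2) + C4*cos(sqrt(2)*3^(1/4)*c/2))*exp(sqrt(2)*3^(1/4)*c/2)


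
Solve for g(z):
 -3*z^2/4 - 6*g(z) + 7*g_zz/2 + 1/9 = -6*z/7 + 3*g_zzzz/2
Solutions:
 g(z) = -z^2/8 + z/7 + (C1*sin(sqrt(2)*z*sin(atan(sqrt(95)/7)/2)) + C2*cos(sqrt(2)*z*sin(atan(sqrt(95)/7)/2)))*exp(-sqrt(2)*z*cos(atan(sqrt(95)/7)/2)) + (C3*sin(sqrt(2)*z*sin(atan(sqrt(95)/7)/2)) + C4*cos(sqrt(2)*z*sin(atan(sqrt(95)/7)/2)))*exp(sqrt(2)*z*cos(atan(sqrt(95)/7)/2)) - 55/432


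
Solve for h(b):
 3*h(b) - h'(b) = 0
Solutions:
 h(b) = C1*exp(3*b)


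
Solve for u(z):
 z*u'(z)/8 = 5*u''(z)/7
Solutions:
 u(z) = C1 + C2*erfi(sqrt(35)*z/20)


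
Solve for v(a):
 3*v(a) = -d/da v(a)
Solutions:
 v(a) = C1*exp(-3*a)


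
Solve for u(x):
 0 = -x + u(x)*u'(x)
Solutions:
 u(x) = -sqrt(C1 + x^2)
 u(x) = sqrt(C1 + x^2)


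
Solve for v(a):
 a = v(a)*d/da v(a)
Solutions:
 v(a) = -sqrt(C1 + a^2)
 v(a) = sqrt(C1 + a^2)


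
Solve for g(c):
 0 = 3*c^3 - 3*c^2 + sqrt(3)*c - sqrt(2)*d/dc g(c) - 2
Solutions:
 g(c) = C1 + 3*sqrt(2)*c^4/8 - sqrt(2)*c^3/2 + sqrt(6)*c^2/4 - sqrt(2)*c


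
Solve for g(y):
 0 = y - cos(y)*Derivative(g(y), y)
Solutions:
 g(y) = C1 + Integral(y/cos(y), y)


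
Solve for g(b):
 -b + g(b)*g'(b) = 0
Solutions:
 g(b) = -sqrt(C1 + b^2)
 g(b) = sqrt(C1 + b^2)


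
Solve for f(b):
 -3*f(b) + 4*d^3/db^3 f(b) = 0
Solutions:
 f(b) = C3*exp(6^(1/3)*b/2) + (C1*sin(2^(1/3)*3^(5/6)*b/4) + C2*cos(2^(1/3)*3^(5/6)*b/4))*exp(-6^(1/3)*b/4)


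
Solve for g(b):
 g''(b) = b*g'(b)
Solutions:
 g(b) = C1 + C2*erfi(sqrt(2)*b/2)


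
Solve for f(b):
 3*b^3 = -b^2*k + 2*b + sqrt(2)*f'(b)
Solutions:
 f(b) = C1 + 3*sqrt(2)*b^4/8 + sqrt(2)*b^3*k/6 - sqrt(2)*b^2/2


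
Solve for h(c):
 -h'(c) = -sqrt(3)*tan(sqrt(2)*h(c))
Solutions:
 h(c) = sqrt(2)*(pi - asin(C1*exp(sqrt(6)*c)))/2
 h(c) = sqrt(2)*asin(C1*exp(sqrt(6)*c))/2


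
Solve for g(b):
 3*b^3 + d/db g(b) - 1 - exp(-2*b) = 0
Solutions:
 g(b) = C1 - 3*b^4/4 + b - exp(-2*b)/2


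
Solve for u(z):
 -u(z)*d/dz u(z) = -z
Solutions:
 u(z) = -sqrt(C1 + z^2)
 u(z) = sqrt(C1 + z^2)


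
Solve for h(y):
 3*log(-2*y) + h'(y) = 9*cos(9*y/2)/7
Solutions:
 h(y) = C1 - 3*y*log(-y) - 3*y*log(2) + 3*y + 2*sin(9*y/2)/7


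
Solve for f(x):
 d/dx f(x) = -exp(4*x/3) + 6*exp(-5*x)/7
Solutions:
 f(x) = C1 - 3*exp(4*x/3)/4 - 6*exp(-5*x)/35


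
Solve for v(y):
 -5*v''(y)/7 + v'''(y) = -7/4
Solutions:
 v(y) = C1 + C2*y + C3*exp(5*y/7) + 49*y^2/40


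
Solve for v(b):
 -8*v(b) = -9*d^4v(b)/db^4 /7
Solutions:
 v(b) = C1*exp(-sqrt(3)*56^(1/4)*b/3) + C2*exp(sqrt(3)*56^(1/4)*b/3) + C3*sin(sqrt(3)*56^(1/4)*b/3) + C4*cos(sqrt(3)*56^(1/4)*b/3)


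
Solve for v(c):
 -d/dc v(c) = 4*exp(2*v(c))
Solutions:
 v(c) = log(-sqrt(-1/(C1 - 4*c))) - log(2)/2
 v(c) = log(-1/(C1 - 4*c))/2 - log(2)/2


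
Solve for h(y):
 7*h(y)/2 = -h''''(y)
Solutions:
 h(y) = (C1*sin(14^(1/4)*y/2) + C2*cos(14^(1/4)*y/2))*exp(-14^(1/4)*y/2) + (C3*sin(14^(1/4)*y/2) + C4*cos(14^(1/4)*y/2))*exp(14^(1/4)*y/2)


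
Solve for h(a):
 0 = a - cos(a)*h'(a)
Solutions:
 h(a) = C1 + Integral(a/cos(a), a)


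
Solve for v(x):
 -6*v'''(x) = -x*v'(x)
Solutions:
 v(x) = C1 + Integral(C2*airyai(6^(2/3)*x/6) + C3*airybi(6^(2/3)*x/6), x)


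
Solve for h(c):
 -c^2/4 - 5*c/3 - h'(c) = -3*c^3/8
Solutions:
 h(c) = C1 + 3*c^4/32 - c^3/12 - 5*c^2/6


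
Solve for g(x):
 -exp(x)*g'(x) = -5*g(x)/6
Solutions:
 g(x) = C1*exp(-5*exp(-x)/6)


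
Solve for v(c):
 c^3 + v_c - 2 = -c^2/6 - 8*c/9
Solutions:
 v(c) = C1 - c^4/4 - c^3/18 - 4*c^2/9 + 2*c


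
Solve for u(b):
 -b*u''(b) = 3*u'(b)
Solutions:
 u(b) = C1 + C2/b^2


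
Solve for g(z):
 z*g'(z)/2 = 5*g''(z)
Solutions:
 g(z) = C1 + C2*erfi(sqrt(5)*z/10)


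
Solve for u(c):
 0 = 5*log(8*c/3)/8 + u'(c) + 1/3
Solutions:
 u(c) = C1 - 5*c*log(c)/8 - 15*c*log(2)/8 + 7*c/24 + 5*c*log(3)/8


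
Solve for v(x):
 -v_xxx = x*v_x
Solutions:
 v(x) = C1 + Integral(C2*airyai(-x) + C3*airybi(-x), x)


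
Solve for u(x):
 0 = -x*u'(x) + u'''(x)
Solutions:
 u(x) = C1 + Integral(C2*airyai(x) + C3*airybi(x), x)


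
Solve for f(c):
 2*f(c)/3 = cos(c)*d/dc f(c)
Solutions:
 f(c) = C1*(sin(c) + 1)^(1/3)/(sin(c) - 1)^(1/3)


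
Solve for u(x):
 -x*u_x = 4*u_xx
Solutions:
 u(x) = C1 + C2*erf(sqrt(2)*x/4)


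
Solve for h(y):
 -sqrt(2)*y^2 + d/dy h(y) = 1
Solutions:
 h(y) = C1 + sqrt(2)*y^3/3 + y


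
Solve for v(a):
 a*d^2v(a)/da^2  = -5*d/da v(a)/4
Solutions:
 v(a) = C1 + C2/a^(1/4)


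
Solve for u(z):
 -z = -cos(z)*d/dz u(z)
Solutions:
 u(z) = C1 + Integral(z/cos(z), z)


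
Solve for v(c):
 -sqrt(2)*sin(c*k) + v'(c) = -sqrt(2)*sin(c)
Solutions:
 v(c) = C1 + sqrt(2)*cos(c) - sqrt(2)*cos(c*k)/k


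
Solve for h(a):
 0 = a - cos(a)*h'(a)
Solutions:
 h(a) = C1 + Integral(a/cos(a), a)


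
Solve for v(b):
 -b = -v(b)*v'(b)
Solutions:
 v(b) = -sqrt(C1 + b^2)
 v(b) = sqrt(C1 + b^2)


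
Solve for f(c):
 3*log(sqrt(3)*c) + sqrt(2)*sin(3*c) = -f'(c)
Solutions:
 f(c) = C1 - 3*c*log(c) - 3*c*log(3)/2 + 3*c + sqrt(2)*cos(3*c)/3


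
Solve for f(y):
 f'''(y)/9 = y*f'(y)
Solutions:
 f(y) = C1 + Integral(C2*airyai(3^(2/3)*y) + C3*airybi(3^(2/3)*y), y)


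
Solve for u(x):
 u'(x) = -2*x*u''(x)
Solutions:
 u(x) = C1 + C2*sqrt(x)


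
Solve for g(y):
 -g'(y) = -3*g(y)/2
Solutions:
 g(y) = C1*exp(3*y/2)


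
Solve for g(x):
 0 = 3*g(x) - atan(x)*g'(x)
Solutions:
 g(x) = C1*exp(3*Integral(1/atan(x), x))


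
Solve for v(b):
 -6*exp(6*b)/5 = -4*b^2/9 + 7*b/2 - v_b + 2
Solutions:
 v(b) = C1 - 4*b^3/27 + 7*b^2/4 + 2*b + exp(6*b)/5


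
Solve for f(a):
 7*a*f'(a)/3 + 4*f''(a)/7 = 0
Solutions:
 f(a) = C1 + C2*erf(7*sqrt(6)*a/12)


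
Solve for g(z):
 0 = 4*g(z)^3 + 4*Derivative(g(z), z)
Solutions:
 g(z) = -sqrt(2)*sqrt(-1/(C1 - z))/2
 g(z) = sqrt(2)*sqrt(-1/(C1 - z))/2


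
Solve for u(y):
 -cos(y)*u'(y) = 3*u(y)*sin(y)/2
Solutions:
 u(y) = C1*cos(y)^(3/2)


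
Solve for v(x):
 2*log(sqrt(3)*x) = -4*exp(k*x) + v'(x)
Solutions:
 v(x) = C1 + 2*x*log(x) + x*(-2 + log(3)) + Piecewise((4*exp(k*x)/k, Ne(k, 0)), (4*x, True))


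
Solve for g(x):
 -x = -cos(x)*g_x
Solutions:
 g(x) = C1 + Integral(x/cos(x), x)


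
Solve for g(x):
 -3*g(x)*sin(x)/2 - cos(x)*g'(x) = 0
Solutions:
 g(x) = C1*cos(x)^(3/2)


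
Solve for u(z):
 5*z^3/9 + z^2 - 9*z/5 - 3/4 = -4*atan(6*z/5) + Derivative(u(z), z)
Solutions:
 u(z) = C1 + 5*z^4/36 + z^3/3 - 9*z^2/10 + 4*z*atan(6*z/5) - 3*z/4 - 5*log(36*z^2 + 25)/3


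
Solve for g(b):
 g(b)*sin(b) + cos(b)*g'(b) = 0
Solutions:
 g(b) = C1*cos(b)


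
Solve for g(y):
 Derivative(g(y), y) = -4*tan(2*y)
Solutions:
 g(y) = C1 + 2*log(cos(2*y))


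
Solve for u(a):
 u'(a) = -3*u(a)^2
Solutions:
 u(a) = 1/(C1 + 3*a)


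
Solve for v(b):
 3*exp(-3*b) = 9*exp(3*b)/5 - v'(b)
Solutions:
 v(b) = C1 + 3*exp(3*b)/5 + exp(-3*b)


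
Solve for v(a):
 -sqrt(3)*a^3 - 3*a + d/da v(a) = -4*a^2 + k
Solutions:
 v(a) = C1 + sqrt(3)*a^4/4 - 4*a^3/3 + 3*a^2/2 + a*k


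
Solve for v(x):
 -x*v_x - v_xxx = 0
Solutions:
 v(x) = C1 + Integral(C2*airyai(-x) + C3*airybi(-x), x)


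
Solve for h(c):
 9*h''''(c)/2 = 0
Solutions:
 h(c) = C1 + C2*c + C3*c^2 + C4*c^3


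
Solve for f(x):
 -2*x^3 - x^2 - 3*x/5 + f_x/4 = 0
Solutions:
 f(x) = C1 + 2*x^4 + 4*x^3/3 + 6*x^2/5


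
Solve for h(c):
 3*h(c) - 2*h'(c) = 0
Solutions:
 h(c) = C1*exp(3*c/2)


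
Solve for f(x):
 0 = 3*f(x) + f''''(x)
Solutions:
 f(x) = (C1*sin(sqrt(2)*3^(1/4)*x/2) + C2*cos(sqrt(2)*3^(1/4)*x/2))*exp(-sqrt(2)*3^(1/4)*x/2) + (C3*sin(sqrt(2)*3^(1/4)*x/2) + C4*cos(sqrt(2)*3^(1/4)*x/2))*exp(sqrt(2)*3^(1/4)*x/2)


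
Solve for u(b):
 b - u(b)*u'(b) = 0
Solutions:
 u(b) = -sqrt(C1 + b^2)
 u(b) = sqrt(C1 + b^2)


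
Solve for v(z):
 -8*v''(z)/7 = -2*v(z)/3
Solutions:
 v(z) = C1*exp(-sqrt(21)*z/6) + C2*exp(sqrt(21)*z/6)


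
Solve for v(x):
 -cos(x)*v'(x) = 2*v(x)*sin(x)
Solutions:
 v(x) = C1*cos(x)^2


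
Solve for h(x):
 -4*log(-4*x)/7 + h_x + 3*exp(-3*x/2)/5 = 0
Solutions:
 h(x) = C1 + 4*x*log(-x)/7 + 4*x*(-1 + 2*log(2))/7 + 2*exp(-3*x/2)/5


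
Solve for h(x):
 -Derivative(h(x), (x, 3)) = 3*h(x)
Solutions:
 h(x) = C3*exp(-3^(1/3)*x) + (C1*sin(3^(5/6)*x/2) + C2*cos(3^(5/6)*x/2))*exp(3^(1/3)*x/2)


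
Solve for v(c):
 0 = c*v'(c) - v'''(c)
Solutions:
 v(c) = C1 + Integral(C2*airyai(c) + C3*airybi(c), c)


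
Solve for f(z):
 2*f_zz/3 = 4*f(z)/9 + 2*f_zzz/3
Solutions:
 f(z) = C1*exp(z*((3*sqrt(7) + 8)^(-1/3) + 2 + (3*sqrt(7) + 8)^(1/3))/6)*sin(sqrt(3)*z*(-(3*sqrt(7) + 8)^(1/3) + (3*sqrt(7) + 8)^(-1/3))/6) + C2*exp(z*((3*sqrt(7) + 8)^(-1/3) + 2 + (3*sqrt(7) + 8)^(1/3))/6)*cos(sqrt(3)*z*(-(3*sqrt(7) + 8)^(1/3) + (3*sqrt(7) + 8)^(-1/3))/6) + C3*exp(z*(-(3*sqrt(7) + 8)^(1/3) - 1/(3*sqrt(7) + 8)^(1/3) + 1)/3)


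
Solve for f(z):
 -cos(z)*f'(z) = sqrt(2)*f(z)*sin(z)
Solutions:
 f(z) = C1*cos(z)^(sqrt(2))


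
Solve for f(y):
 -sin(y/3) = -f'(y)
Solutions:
 f(y) = C1 - 3*cos(y/3)


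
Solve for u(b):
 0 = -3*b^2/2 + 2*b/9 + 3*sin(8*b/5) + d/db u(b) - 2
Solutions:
 u(b) = C1 + b^3/2 - b^2/9 + 2*b + 15*cos(8*b/5)/8


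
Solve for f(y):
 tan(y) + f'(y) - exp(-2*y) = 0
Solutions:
 f(y) = C1 - log(tan(y)^2 + 1)/2 - exp(-2*y)/2


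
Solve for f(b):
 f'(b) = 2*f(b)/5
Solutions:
 f(b) = C1*exp(2*b/5)


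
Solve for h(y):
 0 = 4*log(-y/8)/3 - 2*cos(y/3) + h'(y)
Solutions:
 h(y) = C1 - 4*y*log(-y)/3 + 4*y/3 + 4*y*log(2) + 6*sin(y/3)


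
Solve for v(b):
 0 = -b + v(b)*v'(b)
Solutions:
 v(b) = -sqrt(C1 + b^2)
 v(b) = sqrt(C1 + b^2)


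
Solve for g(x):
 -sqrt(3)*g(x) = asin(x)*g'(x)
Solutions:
 g(x) = C1*exp(-sqrt(3)*Integral(1/asin(x), x))


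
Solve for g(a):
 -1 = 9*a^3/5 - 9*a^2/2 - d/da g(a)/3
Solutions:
 g(a) = C1 + 27*a^4/20 - 9*a^3/2 + 3*a


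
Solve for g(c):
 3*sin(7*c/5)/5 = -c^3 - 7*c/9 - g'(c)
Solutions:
 g(c) = C1 - c^4/4 - 7*c^2/18 + 3*cos(7*c/5)/7


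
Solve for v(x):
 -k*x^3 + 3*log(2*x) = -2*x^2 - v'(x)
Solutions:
 v(x) = C1 + k*x^4/4 - 2*x^3/3 - 3*x*log(x) - x*log(8) + 3*x


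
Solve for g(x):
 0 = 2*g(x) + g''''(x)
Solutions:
 g(x) = (C1*sin(2^(3/4)*x/2) + C2*cos(2^(3/4)*x/2))*exp(-2^(3/4)*x/2) + (C3*sin(2^(3/4)*x/2) + C4*cos(2^(3/4)*x/2))*exp(2^(3/4)*x/2)


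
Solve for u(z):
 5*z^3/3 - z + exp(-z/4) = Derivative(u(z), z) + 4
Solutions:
 u(z) = C1 + 5*z^4/12 - z^2/2 - 4*z - 4*exp(-z/4)


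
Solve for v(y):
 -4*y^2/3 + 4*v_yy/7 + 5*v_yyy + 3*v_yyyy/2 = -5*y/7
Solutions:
 v(y) = C1 + C2*y + C3*exp(y*(-35 + sqrt(1057))/21) + C4*exp(-y*(sqrt(1057) + 35)/21) + 7*y^4/36 - 505*y^3/72 + 17087*y^2/96


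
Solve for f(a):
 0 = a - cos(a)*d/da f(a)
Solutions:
 f(a) = C1 + Integral(a/cos(a), a)


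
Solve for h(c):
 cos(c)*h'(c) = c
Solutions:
 h(c) = C1 + Integral(c/cos(c), c)


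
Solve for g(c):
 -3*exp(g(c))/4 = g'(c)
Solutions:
 g(c) = log(1/(C1 + 3*c)) + 2*log(2)


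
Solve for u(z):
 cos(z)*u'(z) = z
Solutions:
 u(z) = C1 + Integral(z/cos(z), z)


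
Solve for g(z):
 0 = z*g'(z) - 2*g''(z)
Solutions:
 g(z) = C1 + C2*erfi(z/2)


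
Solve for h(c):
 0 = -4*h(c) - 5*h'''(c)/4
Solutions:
 h(c) = C3*exp(-2*2^(1/3)*5^(2/3)*c/5) + (C1*sin(2^(1/3)*sqrt(3)*5^(2/3)*c/5) + C2*cos(2^(1/3)*sqrt(3)*5^(2/3)*c/5))*exp(2^(1/3)*5^(2/3)*c/5)


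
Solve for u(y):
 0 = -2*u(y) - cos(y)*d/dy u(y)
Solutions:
 u(y) = C1*(sin(y) - 1)/(sin(y) + 1)


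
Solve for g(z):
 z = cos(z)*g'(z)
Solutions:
 g(z) = C1 + Integral(z/cos(z), z)


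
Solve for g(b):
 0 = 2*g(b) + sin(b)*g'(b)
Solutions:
 g(b) = C1*(cos(b) + 1)/(cos(b) - 1)


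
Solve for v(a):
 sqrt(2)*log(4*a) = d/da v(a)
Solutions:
 v(a) = C1 + sqrt(2)*a*log(a) - sqrt(2)*a + 2*sqrt(2)*a*log(2)


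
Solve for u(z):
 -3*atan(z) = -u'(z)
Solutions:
 u(z) = C1 + 3*z*atan(z) - 3*log(z^2 + 1)/2


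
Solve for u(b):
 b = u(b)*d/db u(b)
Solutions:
 u(b) = -sqrt(C1 + b^2)
 u(b) = sqrt(C1 + b^2)


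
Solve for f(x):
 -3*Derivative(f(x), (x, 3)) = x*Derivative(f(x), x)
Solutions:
 f(x) = C1 + Integral(C2*airyai(-3^(2/3)*x/3) + C3*airybi(-3^(2/3)*x/3), x)


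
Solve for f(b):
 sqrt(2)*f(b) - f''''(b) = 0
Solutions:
 f(b) = C1*exp(-2^(1/8)*b) + C2*exp(2^(1/8)*b) + C3*sin(2^(1/8)*b) + C4*cos(2^(1/8)*b)


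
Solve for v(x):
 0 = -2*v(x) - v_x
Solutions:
 v(x) = C1*exp(-2*x)


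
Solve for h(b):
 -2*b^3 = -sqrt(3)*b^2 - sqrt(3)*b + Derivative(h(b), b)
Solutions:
 h(b) = C1 - b^4/2 + sqrt(3)*b^3/3 + sqrt(3)*b^2/2


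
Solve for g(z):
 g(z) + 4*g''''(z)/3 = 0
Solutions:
 g(z) = (C1*sin(3^(1/4)*z/2) + C2*cos(3^(1/4)*z/2))*exp(-3^(1/4)*z/2) + (C3*sin(3^(1/4)*z/2) + C4*cos(3^(1/4)*z/2))*exp(3^(1/4)*z/2)


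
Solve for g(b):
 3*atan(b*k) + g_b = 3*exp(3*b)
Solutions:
 g(b) = C1 - 3*Piecewise((b*atan(b*k) - log(b^2*k^2 + 1)/(2*k), Ne(k, 0)), (0, True)) + exp(3*b)


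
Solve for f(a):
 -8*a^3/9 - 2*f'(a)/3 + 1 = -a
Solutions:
 f(a) = C1 - a^4/3 + 3*a^2/4 + 3*a/2


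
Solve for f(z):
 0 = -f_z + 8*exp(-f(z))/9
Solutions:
 f(z) = log(C1 + 8*z/9)


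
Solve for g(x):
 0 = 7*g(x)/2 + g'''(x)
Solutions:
 g(x) = C3*exp(-2^(2/3)*7^(1/3)*x/2) + (C1*sin(2^(2/3)*sqrt(3)*7^(1/3)*x/4) + C2*cos(2^(2/3)*sqrt(3)*7^(1/3)*x/4))*exp(2^(2/3)*7^(1/3)*x/4)


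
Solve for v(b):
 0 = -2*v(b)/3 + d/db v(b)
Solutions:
 v(b) = C1*exp(2*b/3)


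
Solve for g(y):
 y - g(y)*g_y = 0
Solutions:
 g(y) = -sqrt(C1 + y^2)
 g(y) = sqrt(C1 + y^2)


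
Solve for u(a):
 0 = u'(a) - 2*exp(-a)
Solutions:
 u(a) = C1 - 2*exp(-a)


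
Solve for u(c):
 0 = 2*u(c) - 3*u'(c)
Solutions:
 u(c) = C1*exp(2*c/3)


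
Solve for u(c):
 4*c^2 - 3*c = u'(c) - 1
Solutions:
 u(c) = C1 + 4*c^3/3 - 3*c^2/2 + c


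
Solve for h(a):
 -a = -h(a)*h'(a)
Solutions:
 h(a) = -sqrt(C1 + a^2)
 h(a) = sqrt(C1 + a^2)


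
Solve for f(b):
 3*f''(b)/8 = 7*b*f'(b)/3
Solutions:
 f(b) = C1 + C2*erfi(2*sqrt(7)*b/3)


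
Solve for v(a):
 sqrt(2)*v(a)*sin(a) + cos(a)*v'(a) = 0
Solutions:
 v(a) = C1*cos(a)^(sqrt(2))


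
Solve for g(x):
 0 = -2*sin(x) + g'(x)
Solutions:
 g(x) = C1 - 2*cos(x)


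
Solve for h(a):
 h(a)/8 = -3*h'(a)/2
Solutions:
 h(a) = C1*exp(-a/12)


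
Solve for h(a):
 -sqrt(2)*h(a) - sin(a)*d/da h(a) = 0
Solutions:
 h(a) = C1*(cos(a) + 1)^(sqrt(2)/2)/(cos(a) - 1)^(sqrt(2)/2)


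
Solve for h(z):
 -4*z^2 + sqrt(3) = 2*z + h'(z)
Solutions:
 h(z) = C1 - 4*z^3/3 - z^2 + sqrt(3)*z


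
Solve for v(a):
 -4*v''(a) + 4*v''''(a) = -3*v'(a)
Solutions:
 v(a) = C1 + C2*exp(3^(1/3)*a*(4*3^(1/3)/(sqrt(537) + 27)^(1/3) + (sqrt(537) + 27)^(1/3))/12)*sin(3^(1/6)*a*(-3^(2/3)*(sqrt(537) + 27)^(1/3)/12 + (sqrt(537) + 27)^(-1/3))) + C3*exp(3^(1/3)*a*(4*3^(1/3)/(sqrt(537) + 27)^(1/3) + (sqrt(537) + 27)^(1/3))/12)*cos(3^(1/6)*a*(-3^(2/3)*(sqrt(537) + 27)^(1/3)/12 + (sqrt(537) + 27)^(-1/3))) + C4*exp(-3^(1/3)*a*(4*3^(1/3)/(sqrt(537) + 27)^(1/3) + (sqrt(537) + 27)^(1/3))/6)


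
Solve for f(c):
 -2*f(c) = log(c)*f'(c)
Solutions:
 f(c) = C1*exp(-2*li(c))


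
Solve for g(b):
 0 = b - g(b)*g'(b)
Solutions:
 g(b) = -sqrt(C1 + b^2)
 g(b) = sqrt(C1 + b^2)


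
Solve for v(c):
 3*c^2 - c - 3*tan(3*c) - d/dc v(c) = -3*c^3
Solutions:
 v(c) = C1 + 3*c^4/4 + c^3 - c^2/2 + log(cos(3*c))


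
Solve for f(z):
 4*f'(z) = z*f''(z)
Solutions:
 f(z) = C1 + C2*z^5


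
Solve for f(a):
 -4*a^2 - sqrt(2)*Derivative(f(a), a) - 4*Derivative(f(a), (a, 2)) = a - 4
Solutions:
 f(a) = C1 + C2*exp(-sqrt(2)*a/4) - 2*sqrt(2)*a^3/3 - sqrt(2)*a^2/4 + 8*a^2 - 30*sqrt(2)*a + 2*a


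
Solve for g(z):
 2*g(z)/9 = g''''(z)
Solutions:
 g(z) = C1*exp(-2^(1/4)*sqrt(3)*z/3) + C2*exp(2^(1/4)*sqrt(3)*z/3) + C3*sin(2^(1/4)*sqrt(3)*z/3) + C4*cos(2^(1/4)*sqrt(3)*z/3)


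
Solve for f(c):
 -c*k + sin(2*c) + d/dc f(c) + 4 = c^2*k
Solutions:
 f(c) = C1 + c^3*k/3 + c^2*k/2 - 4*c + cos(2*c)/2


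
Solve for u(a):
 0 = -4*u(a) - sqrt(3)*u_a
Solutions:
 u(a) = C1*exp(-4*sqrt(3)*a/3)


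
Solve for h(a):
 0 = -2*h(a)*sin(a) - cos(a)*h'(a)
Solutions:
 h(a) = C1*cos(a)^2


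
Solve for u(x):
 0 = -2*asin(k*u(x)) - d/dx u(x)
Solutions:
 Integral(1/asin(_y*k), (_y, u(x))) = C1 - 2*x


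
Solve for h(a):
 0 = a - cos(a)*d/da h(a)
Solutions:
 h(a) = C1 + Integral(a/cos(a), a)


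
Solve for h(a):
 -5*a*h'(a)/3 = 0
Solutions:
 h(a) = C1


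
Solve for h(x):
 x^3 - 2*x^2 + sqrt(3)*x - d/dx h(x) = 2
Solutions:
 h(x) = C1 + x^4/4 - 2*x^3/3 + sqrt(3)*x^2/2 - 2*x


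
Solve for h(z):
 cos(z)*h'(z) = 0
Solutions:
 h(z) = C1


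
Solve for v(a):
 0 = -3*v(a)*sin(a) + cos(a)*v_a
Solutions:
 v(a) = C1/cos(a)^3


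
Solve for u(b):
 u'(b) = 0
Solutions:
 u(b) = C1


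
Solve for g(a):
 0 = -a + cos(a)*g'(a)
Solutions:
 g(a) = C1 + Integral(a/cos(a), a)


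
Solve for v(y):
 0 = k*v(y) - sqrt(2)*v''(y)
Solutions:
 v(y) = C1*exp(-2^(3/4)*sqrt(k)*y/2) + C2*exp(2^(3/4)*sqrt(k)*y/2)


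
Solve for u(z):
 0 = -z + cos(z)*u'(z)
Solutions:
 u(z) = C1 + Integral(z/cos(z), z)


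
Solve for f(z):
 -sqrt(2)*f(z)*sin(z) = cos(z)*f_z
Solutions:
 f(z) = C1*cos(z)^(sqrt(2))


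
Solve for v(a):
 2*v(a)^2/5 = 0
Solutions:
 v(a) = 0


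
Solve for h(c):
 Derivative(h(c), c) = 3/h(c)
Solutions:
 h(c) = -sqrt(C1 + 6*c)
 h(c) = sqrt(C1 + 6*c)


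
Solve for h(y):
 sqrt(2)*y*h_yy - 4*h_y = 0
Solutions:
 h(y) = C1 + C2*y^(1 + 2*sqrt(2))


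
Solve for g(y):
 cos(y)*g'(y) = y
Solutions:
 g(y) = C1 + Integral(y/cos(y), y)


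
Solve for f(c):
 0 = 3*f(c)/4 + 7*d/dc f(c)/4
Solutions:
 f(c) = C1*exp(-3*c/7)


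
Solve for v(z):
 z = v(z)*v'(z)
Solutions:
 v(z) = -sqrt(C1 + z^2)
 v(z) = sqrt(C1 + z^2)


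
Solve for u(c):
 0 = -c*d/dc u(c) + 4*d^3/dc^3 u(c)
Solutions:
 u(c) = C1 + Integral(C2*airyai(2^(1/3)*c/2) + C3*airybi(2^(1/3)*c/2), c)


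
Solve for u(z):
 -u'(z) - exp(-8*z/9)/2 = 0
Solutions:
 u(z) = C1 + 9*exp(-8*z/9)/16


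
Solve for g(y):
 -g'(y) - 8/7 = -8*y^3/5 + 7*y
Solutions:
 g(y) = C1 + 2*y^4/5 - 7*y^2/2 - 8*y/7


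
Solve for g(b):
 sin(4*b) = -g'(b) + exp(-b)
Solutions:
 g(b) = C1 + cos(4*b)/4 - exp(-b)


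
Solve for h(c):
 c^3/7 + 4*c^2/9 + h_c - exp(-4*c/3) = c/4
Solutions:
 h(c) = C1 - c^4/28 - 4*c^3/27 + c^2/8 - 3*exp(-4*c/3)/4


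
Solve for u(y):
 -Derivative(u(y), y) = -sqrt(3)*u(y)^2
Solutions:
 u(y) = -1/(C1 + sqrt(3)*y)


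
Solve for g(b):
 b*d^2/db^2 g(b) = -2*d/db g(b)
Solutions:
 g(b) = C1 + C2/b


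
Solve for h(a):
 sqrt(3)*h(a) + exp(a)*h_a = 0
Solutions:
 h(a) = C1*exp(sqrt(3)*exp(-a))


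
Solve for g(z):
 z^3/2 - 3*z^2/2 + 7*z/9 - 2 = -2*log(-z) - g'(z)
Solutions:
 g(z) = C1 - z^4/8 + z^3/2 - 7*z^2/18 - 2*z*log(-z) + 4*z


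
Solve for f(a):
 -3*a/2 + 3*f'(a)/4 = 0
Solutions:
 f(a) = C1 + a^2


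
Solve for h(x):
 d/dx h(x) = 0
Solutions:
 h(x) = C1


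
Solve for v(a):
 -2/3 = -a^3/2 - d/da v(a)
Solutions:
 v(a) = C1 - a^4/8 + 2*a/3


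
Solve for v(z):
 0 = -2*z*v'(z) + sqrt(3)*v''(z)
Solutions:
 v(z) = C1 + C2*erfi(3^(3/4)*z/3)


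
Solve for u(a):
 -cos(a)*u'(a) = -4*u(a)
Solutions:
 u(a) = C1*(sin(a)^2 + 2*sin(a) + 1)/(sin(a)^2 - 2*sin(a) + 1)


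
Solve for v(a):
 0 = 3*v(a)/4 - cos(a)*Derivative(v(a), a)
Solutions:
 v(a) = C1*(sin(a) + 1)^(3/8)/(sin(a) - 1)^(3/8)


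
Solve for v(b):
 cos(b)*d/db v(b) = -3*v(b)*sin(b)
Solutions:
 v(b) = C1*cos(b)^3


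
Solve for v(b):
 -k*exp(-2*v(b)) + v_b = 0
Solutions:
 v(b) = log(-sqrt(C1 + 2*b*k))
 v(b) = log(C1 + 2*b*k)/2


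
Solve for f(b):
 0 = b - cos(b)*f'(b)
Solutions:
 f(b) = C1 + Integral(b/cos(b), b)


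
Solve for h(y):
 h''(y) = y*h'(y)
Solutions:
 h(y) = C1 + C2*erfi(sqrt(2)*y/2)


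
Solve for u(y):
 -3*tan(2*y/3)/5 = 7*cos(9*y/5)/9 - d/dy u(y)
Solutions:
 u(y) = C1 - 9*log(cos(2*y/3))/10 + 35*sin(9*y/5)/81


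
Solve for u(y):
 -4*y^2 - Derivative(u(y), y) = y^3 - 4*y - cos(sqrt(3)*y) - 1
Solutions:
 u(y) = C1 - y^4/4 - 4*y^3/3 + 2*y^2 + y + sqrt(3)*sin(sqrt(3)*y)/3


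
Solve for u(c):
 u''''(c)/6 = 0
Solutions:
 u(c) = C1 + C2*c + C3*c^2 + C4*c^3


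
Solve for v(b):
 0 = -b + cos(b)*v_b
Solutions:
 v(b) = C1 + Integral(b/cos(b), b)


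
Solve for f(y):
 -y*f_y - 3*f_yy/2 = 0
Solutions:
 f(y) = C1 + C2*erf(sqrt(3)*y/3)


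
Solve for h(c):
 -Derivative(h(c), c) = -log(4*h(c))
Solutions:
 -Integral(1/(log(_y) + 2*log(2)), (_y, h(c))) = C1 - c


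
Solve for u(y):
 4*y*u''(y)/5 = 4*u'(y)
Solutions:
 u(y) = C1 + C2*y^6


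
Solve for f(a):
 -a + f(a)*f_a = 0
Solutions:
 f(a) = -sqrt(C1 + a^2)
 f(a) = sqrt(C1 + a^2)


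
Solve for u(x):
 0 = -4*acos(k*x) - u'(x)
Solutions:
 u(x) = C1 - 4*Piecewise((x*acos(k*x) - sqrt(-k^2*x^2 + 1)/k, Ne(k, 0)), (pi*x/2, True))


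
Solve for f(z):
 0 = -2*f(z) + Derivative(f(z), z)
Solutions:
 f(z) = C1*exp(2*z)


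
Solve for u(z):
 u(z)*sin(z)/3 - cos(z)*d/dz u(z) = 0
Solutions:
 u(z) = C1/cos(z)^(1/3)


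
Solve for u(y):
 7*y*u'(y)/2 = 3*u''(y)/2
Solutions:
 u(y) = C1 + C2*erfi(sqrt(42)*y/6)


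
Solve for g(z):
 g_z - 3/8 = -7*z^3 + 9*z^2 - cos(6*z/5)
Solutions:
 g(z) = C1 - 7*z^4/4 + 3*z^3 + 3*z/8 - 5*sin(6*z/5)/6


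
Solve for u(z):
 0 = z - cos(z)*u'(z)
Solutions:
 u(z) = C1 + Integral(z/cos(z), z)


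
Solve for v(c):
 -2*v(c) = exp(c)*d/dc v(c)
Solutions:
 v(c) = C1*exp(2*exp(-c))


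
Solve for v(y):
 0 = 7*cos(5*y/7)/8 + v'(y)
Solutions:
 v(y) = C1 - 49*sin(5*y/7)/40


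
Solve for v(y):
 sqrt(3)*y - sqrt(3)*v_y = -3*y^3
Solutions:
 v(y) = C1 + sqrt(3)*y^4/4 + y^2/2


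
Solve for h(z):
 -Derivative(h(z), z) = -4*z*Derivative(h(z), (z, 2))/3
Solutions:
 h(z) = C1 + C2*z^(7/4)


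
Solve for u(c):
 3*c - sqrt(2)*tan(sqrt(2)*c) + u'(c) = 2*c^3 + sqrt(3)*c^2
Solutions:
 u(c) = C1 + c^4/2 + sqrt(3)*c^3/3 - 3*c^2/2 - log(cos(sqrt(2)*c))


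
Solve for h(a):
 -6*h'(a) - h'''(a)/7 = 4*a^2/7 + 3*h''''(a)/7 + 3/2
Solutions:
 h(a) = C1 + C2*exp(a*(-6 + (sqrt(35735) + 5104/27)^(-1/3) + 9*(sqrt(35735) + 5104/27)^(1/3))/54)*sin(sqrt(3)*a*(-9*(sqrt(35735) + 5104/27)^(1/3) + (sqrt(35735) + 5104/27)^(-1/3))/54) + C3*exp(a*(-6 + (sqrt(35735) + 5104/27)^(-1/3) + 9*(sqrt(35735) + 5104/27)^(1/3))/54)*cos(sqrt(3)*a*(-9*(sqrt(35735) + 5104/27)^(1/3) + (sqrt(35735) + 5104/27)^(-1/3))/54) + C4*exp(-a*((sqrt(35735) + 5104/27)^(-1/3) + 3 + 9*(sqrt(35735) + 5104/27)^(1/3))/27) - 2*a^3/63 - 433*a/1764


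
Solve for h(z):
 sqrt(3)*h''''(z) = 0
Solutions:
 h(z) = C1 + C2*z + C3*z^2 + C4*z^3


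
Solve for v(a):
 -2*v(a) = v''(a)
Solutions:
 v(a) = C1*sin(sqrt(2)*a) + C2*cos(sqrt(2)*a)


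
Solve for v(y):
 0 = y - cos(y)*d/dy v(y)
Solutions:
 v(y) = C1 + Integral(y/cos(y), y)


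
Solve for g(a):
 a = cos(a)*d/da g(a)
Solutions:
 g(a) = C1 + Integral(a/cos(a), a)
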